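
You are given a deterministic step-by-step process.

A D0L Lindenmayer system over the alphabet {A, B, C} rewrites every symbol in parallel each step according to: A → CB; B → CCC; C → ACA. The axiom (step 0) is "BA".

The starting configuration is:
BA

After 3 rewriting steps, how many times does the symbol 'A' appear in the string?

t=0: BA
t=1: CCCCB
t=2: ACAACAACAACACCC
t=3: CBACACBCBACACBCBACACBCBACACBACAACAACA

14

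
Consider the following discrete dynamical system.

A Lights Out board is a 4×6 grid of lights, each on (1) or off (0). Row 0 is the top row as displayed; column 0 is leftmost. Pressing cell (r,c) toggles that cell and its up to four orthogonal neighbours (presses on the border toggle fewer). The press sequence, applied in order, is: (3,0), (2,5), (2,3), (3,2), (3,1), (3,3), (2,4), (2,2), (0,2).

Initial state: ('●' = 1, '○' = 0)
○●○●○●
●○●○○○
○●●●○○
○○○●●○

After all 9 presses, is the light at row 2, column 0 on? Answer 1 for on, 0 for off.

1

t=0: ○●○●○●
●○●○○○
○●●●○○
○○○●●○
t=1: ○●○●○●
●○●○○○
●●●●○○
●●○●●○
t=2: ○●○●○●
●○●○○●
●●●●●●
●●○●●●
t=3: ○●○●○●
●○●●○●
●●○○○●
●●○○●●
t=4: ○●○●○●
●○●●○●
●●●○○●
●○●●●●
t=5: ○●○●○●
●○●●○●
●○●○○●
○●○●●●
t=6: ○●○●○●
●○●●○●
●○●●○●
○●●○○●
t=7: ○●○●○●
●○●●●●
●○●○●○
○●●○●●
t=8: ○●○●○●
●○○●●●
●●○●●○
○●○○●●
t=9: ○○●○○●
●○●●●●
●●○●●○
○●○○●●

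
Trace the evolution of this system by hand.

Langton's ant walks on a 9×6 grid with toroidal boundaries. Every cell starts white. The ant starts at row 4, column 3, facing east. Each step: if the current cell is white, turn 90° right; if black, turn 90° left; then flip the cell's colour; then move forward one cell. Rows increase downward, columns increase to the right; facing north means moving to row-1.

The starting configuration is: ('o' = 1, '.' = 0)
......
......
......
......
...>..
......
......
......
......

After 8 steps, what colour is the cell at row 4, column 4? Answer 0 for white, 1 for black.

1

step 0: ......
......
......
......
...>..
......
......
......
......
step 1: ......
......
......
......
...o..
...v..
......
......
......
step 2: ......
......
......
......
...o..
..<o..
......
......
......
step 3: ......
......
......
......
..^o..
..oo..
......
......
......
step 4: ......
......
......
......
..o>..
..oo..
......
......
......
step 5: ......
......
......
...^..
..o...
..oo..
......
......
......
step 6: ......
......
......
...o>.
..o...
..oo..
......
......
......
step 7: ......
......
......
...oo.
..o.v.
..oo..
......
......
......
step 8: ......
......
......
...oo.
..o<o.
..oo..
......
......
......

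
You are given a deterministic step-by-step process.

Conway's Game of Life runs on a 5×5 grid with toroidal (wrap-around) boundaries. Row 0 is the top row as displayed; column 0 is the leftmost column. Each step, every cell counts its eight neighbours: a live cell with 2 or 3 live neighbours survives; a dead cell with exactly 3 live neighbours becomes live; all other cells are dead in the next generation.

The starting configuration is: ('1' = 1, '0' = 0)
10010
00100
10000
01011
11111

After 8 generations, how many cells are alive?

20

t=0: 10010
00100
10000
01011
11111
t=1: 10000
01001
11111
00000
00000
t=2: 10000
00000
01111
11111
00000
t=3: 00000
11111
00000
00000
00110
t=4: 10000
11111
11111
00000
00000
t=5: 10110
00000
00000
11111
00000
t=6: 00000
00000
11111
11111
00000
t=7: 00000
11111
00000
00000
11111
t=8: 00000
11111
11111
11111
11111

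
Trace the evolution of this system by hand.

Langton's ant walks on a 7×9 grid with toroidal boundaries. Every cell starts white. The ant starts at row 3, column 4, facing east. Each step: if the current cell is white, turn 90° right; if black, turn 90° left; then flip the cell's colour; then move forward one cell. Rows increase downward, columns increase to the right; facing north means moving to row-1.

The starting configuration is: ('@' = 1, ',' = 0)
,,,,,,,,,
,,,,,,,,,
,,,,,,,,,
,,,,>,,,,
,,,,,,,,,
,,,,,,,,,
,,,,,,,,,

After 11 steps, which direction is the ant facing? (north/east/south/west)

k=0  ,,,,,,,,,
,,,,,,,,,
,,,,,,,,,
,,,,>,,,,
,,,,,,,,,
,,,,,,,,,
,,,,,,,,,
k=1  ,,,,,,,,,
,,,,,,,,,
,,,,,,,,,
,,,,@,,,,
,,,,v,,,,
,,,,,,,,,
,,,,,,,,,
k=2  ,,,,,,,,,
,,,,,,,,,
,,,,,,,,,
,,,,@,,,,
,,,<@,,,,
,,,,,,,,,
,,,,,,,,,
k=3  ,,,,,,,,,
,,,,,,,,,
,,,,,,,,,
,,,^@,,,,
,,,@@,,,,
,,,,,,,,,
,,,,,,,,,
k=4  ,,,,,,,,,
,,,,,,,,,
,,,,,,,,,
,,,@>,,,,
,,,@@,,,,
,,,,,,,,,
,,,,,,,,,
k=5  ,,,,,,,,,
,,,,,,,,,
,,,,^,,,,
,,,@,,,,,
,,,@@,,,,
,,,,,,,,,
,,,,,,,,,
k=6  ,,,,,,,,,
,,,,,,,,,
,,,,@>,,,
,,,@,,,,,
,,,@@,,,,
,,,,,,,,,
,,,,,,,,,
k=7  ,,,,,,,,,
,,,,,,,,,
,,,,@@,,,
,,,@,v,,,
,,,@@,,,,
,,,,,,,,,
,,,,,,,,,
k=8  ,,,,,,,,,
,,,,,,,,,
,,,,@@,,,
,,,@<@,,,
,,,@@,,,,
,,,,,,,,,
,,,,,,,,,
k=9  ,,,,,,,,,
,,,,,,,,,
,,,,^@,,,
,,,@@@,,,
,,,@@,,,,
,,,,,,,,,
,,,,,,,,,
k=10  ,,,,,,,,,
,,,,,,,,,
,,,<,@,,,
,,,@@@,,,
,,,@@,,,,
,,,,,,,,,
,,,,,,,,,
k=11  ,,,,,,,,,
,,,^,,,,,
,,,@,@,,,
,,,@@@,,,
,,,@@,,,,
,,,,,,,,,
,,,,,,,,,

north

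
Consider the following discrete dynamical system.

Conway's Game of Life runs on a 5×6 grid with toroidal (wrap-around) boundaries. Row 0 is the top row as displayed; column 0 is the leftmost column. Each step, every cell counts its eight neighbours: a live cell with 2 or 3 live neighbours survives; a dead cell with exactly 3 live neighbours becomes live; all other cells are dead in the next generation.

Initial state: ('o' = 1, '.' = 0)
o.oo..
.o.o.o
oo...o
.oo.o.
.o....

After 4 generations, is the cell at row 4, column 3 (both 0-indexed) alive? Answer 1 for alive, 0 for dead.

0

[0] o.oo..
.o.o.o
oo...o
.oo.o.
.o....
[1] o..oo.
...o.o
...o.o
..o..o
o.....
[2] o..oo.
o.oo.o
o.oo.o
o...oo
oo.oo.
[3] ......
......
..o...
......
.oo...
[4] ......
......
......
.oo...
......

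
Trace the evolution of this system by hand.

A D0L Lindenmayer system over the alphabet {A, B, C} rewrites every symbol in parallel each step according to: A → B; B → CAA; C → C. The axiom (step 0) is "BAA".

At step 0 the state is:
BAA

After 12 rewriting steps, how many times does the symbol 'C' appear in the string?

189

t=0: BAA
t=1: CAABB
t=2: CBBCAACAA
t=3: CCAACAACBBCBB
t=4: CCBBCBBCCAACAACCAACAA
t=5: CCCAACAACCAACAACCBBCBBCCBBCBB
t=6: CCCBBCBBCCBBCBBCCCAACAACCAACAACCCAACAACCAACAA
t=7: CCCCAACAACCAACAACCCAACAACCAACAACCCBBCBBCCBBCBBCCCBBCBBCCBBCBB
t=8: CCCCBBCBBCCBBCBBCCCBBCBBCCBBCBBCCCCAACAACCAACAACCCAACAACCAACAACCCCAACAACCAACAACCCAACAACCAACAA
t=9: CCCCCAACAACCAACAACCCAACAACCAACAACCCCAACAACCAACAACCCAACAACC…BBCBBCCBBCBBCCCBBCBBCCBBCBBCCCCBBCBBCCBBCBBCCCBBCBBCCBBCBB  (len 125)
t=10: CCCCCBBCBBCCBBCBBCCCBBCBBCCBBCBBCCCCBBCBBCCBBCBBCCCBBCBBCC…AACAACCAACAACCCAACAACCAACAACCCCAACAACCAACAACCCAACAACCAACAA  (len 189)
t=11: CCCCCCAACAACCAACAACCCAACAACCAACAACCCCAACAACCAACAACCCAACAAC…BBCBBCCBBCBBCCCBBCBBCCBBCBBCCCCBBCBBCCBBCBBCCCBBCBBCCBBCBB  (len 253)
t=12: CCCCCCBBCBBCCBBCBBCCCBBCBBCCBBCBBCCCCBBCBBCCBBCBBCCCBBCBBC…AACAACCAACAACCCAACAACCAACAACCCCAACAACCAACAACCCAACAACCAACAA  (len 381)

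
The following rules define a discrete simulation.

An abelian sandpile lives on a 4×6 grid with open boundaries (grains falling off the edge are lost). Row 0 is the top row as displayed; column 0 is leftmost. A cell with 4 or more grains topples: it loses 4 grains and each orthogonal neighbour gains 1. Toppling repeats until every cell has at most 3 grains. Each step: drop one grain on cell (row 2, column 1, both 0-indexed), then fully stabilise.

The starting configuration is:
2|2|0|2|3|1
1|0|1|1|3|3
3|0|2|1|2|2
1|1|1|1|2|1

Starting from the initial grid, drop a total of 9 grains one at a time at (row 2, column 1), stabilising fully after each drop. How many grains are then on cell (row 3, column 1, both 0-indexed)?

3

t=0: 2|2|0|2|3|1
1|0|1|1|3|3
3|0|2|1|2|2
1|1|1|1|2|1
t=1: 2|2|0|2|3|1
1|0|1|1|3|3
3|1|2|1|2|2
1|1|1|1|2|1
t=2: 2|2|0|2|3|1
1|0|1|1|3|3
3|2|2|1|2|2
1|1|1|1|2|1
t=3: 2|2|0|2|3|1
1|0|1|1|3|3
3|3|2|1|2|2
1|1|1|1|2|1
t=4: 2|2|0|2|3|1
2|1|1|1|3|3
0|1|3|1|2|2
2|2|1|1|2|1
t=5: 2|2|0|2|3|1
2|1|1|1|3|3
0|2|3|1|2|2
2|2|1|1|2|1
t=6: 2|2|0|2|3|1
2|1|1|1|3|3
0|3|3|1|2|2
2|2|1|1|2|1
t=7: 2|2|0|2|3|1
2|2|2|1|3|3
1|1|0|2|2|2
2|3|2|1|2|1
t=8: 2|2|0|2|3|1
2|2|2|1|3|3
1|2|0|2|2|2
2|3|2|1|2|1
t=9: 2|2|0|2|3|1
2|2|2|1|3|3
1|3|0|2|2|2
2|3|2|1|2|1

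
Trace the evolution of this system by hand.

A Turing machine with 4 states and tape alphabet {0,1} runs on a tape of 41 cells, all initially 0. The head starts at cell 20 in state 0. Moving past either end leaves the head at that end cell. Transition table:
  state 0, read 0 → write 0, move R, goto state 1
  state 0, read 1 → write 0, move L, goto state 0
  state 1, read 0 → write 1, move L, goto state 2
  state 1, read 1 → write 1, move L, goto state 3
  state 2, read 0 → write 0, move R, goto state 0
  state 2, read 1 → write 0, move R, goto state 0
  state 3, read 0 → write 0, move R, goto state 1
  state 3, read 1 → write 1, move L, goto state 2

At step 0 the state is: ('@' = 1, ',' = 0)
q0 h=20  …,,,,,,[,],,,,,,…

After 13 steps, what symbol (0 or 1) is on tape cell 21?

k=0  q0 h=20  …,,,,,,[,],,,,,,…
k=1  q1 h=21  …,,,,,,[,],,,,,,…
k=2  q2 h=20  …,,,,,,[,]@,,,,,…
k=3  q0 h=21  …,,,,,,[@],,,,,,…
k=4  q0 h=20  …,,,,,,[,],,,,,,…
k=5  q1 h=21  …,,,,,,[,],,,,,,…
k=6  q2 h=20  …,,,,,,[,]@,,,,,…
k=7  q0 h=21  …,,,,,,[@],,,,,,…
k=8  q0 h=20  …,,,,,,[,],,,,,,…
k=9  q1 h=21  …,,,,,,[,],,,,,,…
k=10  q2 h=20  …,,,,,,[,]@,,,,,…
k=11  q0 h=21  …,,,,,,[@],,,,,,…
k=12  q0 h=20  …,,,,,,[,],,,,,,…
k=13  q1 h=21  …,,,,,,[,],,,,,,…

0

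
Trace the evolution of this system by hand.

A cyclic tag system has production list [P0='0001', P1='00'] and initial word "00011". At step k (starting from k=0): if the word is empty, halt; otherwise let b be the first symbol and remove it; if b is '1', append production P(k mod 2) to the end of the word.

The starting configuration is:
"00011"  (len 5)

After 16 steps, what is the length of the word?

3

step 0: "00011"  (len 5)
step 1: "0011"  (len 4)
step 2: "011"  (len 3)
step 3: "11"  (len 2)
step 4: "100"  (len 3)
step 5: "000001"  (len 6)
step 6: "00001"  (len 5)
step 7: "0001"  (len 4)
step 8: "001"  (len 3)
step 9: "01"  (len 2)
step 10: "1"  (len 1)
step 11: "0001"  (len 4)
step 12: "001"  (len 3)
step 13: "01"  (len 2)
step 14: "1"  (len 1)
step 15: "0001"  (len 4)
step 16: "001"  (len 3)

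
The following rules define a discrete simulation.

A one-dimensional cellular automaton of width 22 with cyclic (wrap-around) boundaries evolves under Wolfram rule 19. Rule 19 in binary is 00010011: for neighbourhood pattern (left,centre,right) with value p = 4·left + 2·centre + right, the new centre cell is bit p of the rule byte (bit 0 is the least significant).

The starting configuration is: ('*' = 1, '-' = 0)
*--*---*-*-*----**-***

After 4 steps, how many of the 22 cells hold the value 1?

0) *--*---*-*-*----**-***
1) -**-***-----****------
2) *------*****----******
3) -******-----****------
4) *------*****----******

12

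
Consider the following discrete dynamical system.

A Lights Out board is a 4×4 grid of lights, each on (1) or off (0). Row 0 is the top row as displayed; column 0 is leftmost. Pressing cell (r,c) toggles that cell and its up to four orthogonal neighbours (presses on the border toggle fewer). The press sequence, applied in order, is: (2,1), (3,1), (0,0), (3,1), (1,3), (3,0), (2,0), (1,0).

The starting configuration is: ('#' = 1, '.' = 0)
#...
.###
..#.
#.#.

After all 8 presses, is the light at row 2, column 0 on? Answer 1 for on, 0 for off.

0

k=0  #...
.###
..#.
#.#.
k=1  #...
..##
##..
###.
k=2  #...
..##
#...
....
k=3  .#..
#.##
#...
....
k=4  .#..
#.##
##..
###.
k=5  .#.#
#...
##.#
###.
k=6  .#.#
#...
.#.#
..#.
k=7  .#.#
....
#..#
#.#.
k=8  ##.#
##..
...#
#.#.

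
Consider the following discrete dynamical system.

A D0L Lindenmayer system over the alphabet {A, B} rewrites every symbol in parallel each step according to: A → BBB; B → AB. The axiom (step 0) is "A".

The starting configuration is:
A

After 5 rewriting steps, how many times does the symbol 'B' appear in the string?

step 0: A
step 1: BBB
step 2: ABABAB
step 3: BBBABBBBABBBBAB
step 4: ABABABBBBABABABABBBBABABABABBBBAB
step 5: BBBABBBBABBBBABABABABBBBABBBBABBBBABBBBABABABABBBBABBBBABBBBABBBBABABABABBBBAB

57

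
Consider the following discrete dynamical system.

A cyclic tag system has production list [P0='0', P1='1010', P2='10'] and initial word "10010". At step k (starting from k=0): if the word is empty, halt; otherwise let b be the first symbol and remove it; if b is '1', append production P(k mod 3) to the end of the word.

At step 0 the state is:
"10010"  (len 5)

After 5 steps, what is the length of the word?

2

[0] "10010"  (len 5)
[1] "00100"  (len 5)
[2] "0100"  (len 4)
[3] "100"  (len 3)
[4] "000"  (len 3)
[5] "00"  (len 2)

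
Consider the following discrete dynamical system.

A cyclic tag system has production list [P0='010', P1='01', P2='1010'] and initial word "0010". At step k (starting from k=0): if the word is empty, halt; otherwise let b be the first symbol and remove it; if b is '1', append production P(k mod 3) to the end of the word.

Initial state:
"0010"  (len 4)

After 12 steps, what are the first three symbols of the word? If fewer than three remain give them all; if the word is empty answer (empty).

k=0  "0010"  (len 4)
k=1  "010"  (len 3)
k=2  "10"  (len 2)
k=3  "01010"  (len 5)
k=4  "1010"  (len 4)
k=5  "01001"  (len 5)
k=6  "1001"  (len 4)
k=7  "001010"  (len 6)
k=8  "01010"  (len 5)
k=9  "1010"  (len 4)
k=10  "010010"  (len 6)
k=11  "10010"  (len 5)
k=12  "00101010"  (len 8)

001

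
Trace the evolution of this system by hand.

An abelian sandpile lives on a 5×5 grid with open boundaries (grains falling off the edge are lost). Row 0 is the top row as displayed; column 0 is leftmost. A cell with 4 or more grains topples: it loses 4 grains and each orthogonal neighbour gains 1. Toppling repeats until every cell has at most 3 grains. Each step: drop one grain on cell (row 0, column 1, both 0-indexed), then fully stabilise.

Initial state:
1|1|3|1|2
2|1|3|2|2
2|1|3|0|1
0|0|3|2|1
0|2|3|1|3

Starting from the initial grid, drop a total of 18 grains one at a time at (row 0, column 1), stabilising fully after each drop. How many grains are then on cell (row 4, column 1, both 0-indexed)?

t=0: 1|1|3|1|2
2|1|3|2|2
2|1|3|0|1
0|0|3|2|1
0|2|3|1|3
t=1: 1|2|3|1|2
2|1|3|2|2
2|1|3|0|1
0|0|3|2|1
0|2|3|1|3
t=2: 1|3|3|1|2
2|1|3|2|2
2|1|3|0|1
0|0|3|2|1
0|2|3|1|3
t=3: 2|1|1|2|2
2|3|1|3|2
2|2|1|1|1
0|1|1|3|1
0|3|0|2|3
t=4: 2|2|1|2|2
2|3|1|3|2
2|2|1|1|1
0|1|1|3|1
0|3|0|2|3
t=5: 2|3|1|2|2
2|3|1|3|2
2|2|1|1|1
0|1|1|3|1
0|3|0|2|3
t=6: 3|1|2|2|2
3|0|2|3|2
2|3|1|1|1
0|1|1|3|1
0|3|0|2|3
t=7: 3|2|2|2|2
3|0|2|3|2
2|3|1|1|1
0|1|1|3|1
0|3|0|2|3
t=8: 3|3|2|2|2
3|0|2|3|2
2|3|1|1|1
0|1|1|3|1
0|3|0|2|3
t=9: 1|1|3|2|2
0|2|2|3|2
3|3|1|1|1
0|1|1|3|1
0|3|0|2|3
t=10: 1|2|3|2|2
0|2|2|3|2
3|3|1|1|1
0|1|1|3|1
0|3|0|2|3
t=11: 1|3|3|2|2
0|2|2|3|2
3|3|1|1|1
0|1|1|3|1
0|3|0|2|3
t=12: 2|1|0|3|2
0|3|3|3|2
3|3|1|1|1
0|1|1|3|1
0|3|0|2|3
t=13: 2|2|0|3|2
0|3|3|3|2
3|3|1|1|1
0|1|1|3|1
0|3|0|2|3
t=14: 2|3|0|3|2
0|3|3|3|2
3|3|1|1|1
0|1|1|3|1
0|3|0|2|3
t=15: 3|1|3|0|3
2|2|1|1|3
0|1|3|2|1
1|2|1|3|1
0|3|0|2|3
t=16: 3|2|3|0|3
2|2|1|1|3
0|1|3|2|1
1|2|1|3|1
0|3|0|2|3
t=17: 3|3|3|0|3
2|2|1|1|3
0|1|3|2|1
1|2|1|3|1
0|3|0|2|3
t=18: 0|2|0|1|3
3|3|2|1|3
0|1|3|2|1
1|2|1|3|1
0|3|0|2|3

3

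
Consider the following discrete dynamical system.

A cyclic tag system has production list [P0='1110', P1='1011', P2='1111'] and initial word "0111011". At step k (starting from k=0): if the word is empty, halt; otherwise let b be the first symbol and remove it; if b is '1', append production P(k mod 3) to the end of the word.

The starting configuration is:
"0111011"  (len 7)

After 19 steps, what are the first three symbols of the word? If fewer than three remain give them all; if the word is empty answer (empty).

step 0: "0111011"  (len 7)
step 1: "111011"  (len 6)
step 2: "110111011"  (len 9)
step 3: "101110111111"  (len 12)
step 4: "011101111111110"  (len 15)
step 5: "11101111111110"  (len 14)
step 6: "11011111111101111"  (len 17)
step 7: "10111111111011111110"  (len 20)
step 8: "01111111110111111101011"  (len 23)
step 9: "1111111110111111101011"  (len 22)
step 10: "1111111101111111010111110"  (len 25)
step 11: "1111111011111110101111101011"  (len 28)
step 12: "1111110111111101011111010111111"  (len 31)
step 13: "1111101111111010111110101111111110"  (len 34)
step 14: "1111011111110101111101011111111101011"  (len 37)
step 15: "1110111111101011111010111111111010111111"  (len 40)
step 16: "1101111111010111110101111111110101111111110"  (len 43)
step 17: "1011111110101111101011111111101011111111101011"  (len 46)
step 18: "0111111101011111010111111111010111111111010111111"  (len 49)
step 19: "111111101011111010111111111010111111111010111111"  (len 48)

111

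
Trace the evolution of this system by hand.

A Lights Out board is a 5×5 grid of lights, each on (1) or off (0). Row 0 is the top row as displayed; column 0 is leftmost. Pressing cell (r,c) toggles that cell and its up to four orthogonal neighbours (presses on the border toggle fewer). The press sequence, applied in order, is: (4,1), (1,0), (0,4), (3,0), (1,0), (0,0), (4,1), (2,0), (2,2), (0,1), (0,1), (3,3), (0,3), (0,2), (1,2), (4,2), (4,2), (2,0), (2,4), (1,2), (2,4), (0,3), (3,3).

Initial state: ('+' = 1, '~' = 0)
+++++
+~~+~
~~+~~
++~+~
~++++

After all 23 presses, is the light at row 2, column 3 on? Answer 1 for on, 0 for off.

0) +++++
+~~+~
~~+~~
++~+~
~++++
1) +++++
+~~+~
~~+~~
+~~+~
+~~++
2) ~++++
~+~+~
+~+~~
+~~+~
+~~++
3) ~++~~
~+~++
+~+~~
+~~+~
+~~++
4) ~++~~
~+~++
~~+~~
~+~+~
~~~++
5) +++~~
+~~++
+~+~~
~+~+~
~~~++
6) ~~+~~
~~~++
+~+~~
~+~+~
~~~++
7) ~~+~~
~~~++
+~+~~
~~~+~
+++++
8) ~~+~~
+~~++
~++~~
+~~+~
+++++
9) ~~+~~
+~+++
~~~+~
+~++~
+++++
10) ++~~~
+++++
~~~+~
+~++~
+++++
11) ~~+~~
+~+++
~~~+~
+~++~
+++++
12) ~~+~~
+~+++
~~~~~
+~~~+
+++~+
13) ~~~++
+~+~+
~~~~~
+~~~+
+++~+
14) ~++~+
+~~~+
~~~~~
+~~~+
+++~+
15) ~+~~+
+++++
~~+~~
+~~~+
+++~+
16) ~+~~+
+++++
~~+~~
+~+~+
+~~++
17) ~+~~+
+++++
~~+~~
+~~~+
+++~+
18) ~+~~+
~++++
+++~~
~~~~+
+++~+
19) ~+~~+
~+++~
+++++
~~~~~
+++~+
20) ~++~+
~~~~~
++~++
~~~~~
+++~+
21) ~++~+
~~~~+
++~~~
~~~~+
+++~+
22) ~+~+~
~~~++
++~~~
~~~~+
+++~+
23) ~+~+~
~~~++
++~+~
~~++~
+++++

1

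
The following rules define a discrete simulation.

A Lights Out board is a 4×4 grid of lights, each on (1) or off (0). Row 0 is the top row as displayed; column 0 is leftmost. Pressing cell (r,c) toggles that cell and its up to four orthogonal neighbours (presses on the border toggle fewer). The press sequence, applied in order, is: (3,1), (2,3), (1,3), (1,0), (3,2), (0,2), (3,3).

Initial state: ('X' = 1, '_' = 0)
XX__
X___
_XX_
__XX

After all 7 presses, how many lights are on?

k=0  XX__
X___
_XX_
__XX
k=1  XX__
X___
__X_
XX_X
k=2  XX__
X__X
___X
XX__
k=3  XX_X
X_X_
____
XX__
k=4  _X_X
_XX_
X___
XX__
k=5  _X_X
_XX_
X_X_
X_XX
k=6  __X_
_X__
X_X_
X_XX
k=7  __X_
_X__
X_XX
X___

6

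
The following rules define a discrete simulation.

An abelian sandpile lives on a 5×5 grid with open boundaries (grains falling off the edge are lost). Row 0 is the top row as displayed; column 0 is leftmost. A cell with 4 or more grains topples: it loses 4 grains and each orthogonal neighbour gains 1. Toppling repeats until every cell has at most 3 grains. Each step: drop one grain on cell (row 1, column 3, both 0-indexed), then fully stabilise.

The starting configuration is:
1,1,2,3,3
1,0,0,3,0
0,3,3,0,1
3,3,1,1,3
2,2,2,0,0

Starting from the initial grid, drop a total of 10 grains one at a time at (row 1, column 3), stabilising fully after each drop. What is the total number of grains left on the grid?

44

[0] 1,1,2,3,3
1,0,0,3,0
0,3,3,0,1
3,3,1,1,3
2,2,2,0,0
[1] 1,1,3,1,0
1,0,1,1,2
0,3,3,1,1
3,3,1,1,3
2,2,2,0,0
[2] 1,1,3,1,0
1,0,1,2,2
0,3,3,1,1
3,3,1,1,3
2,2,2,0,0
[3] 1,1,3,1,0
1,0,1,3,2
0,3,3,1,1
3,3,1,1,3
2,2,2,0,0
[4] 1,1,3,2,0
1,0,2,0,3
0,3,3,2,1
3,3,1,1,3
2,2,2,0,0
[5] 1,1,3,2,0
1,0,2,1,3
0,3,3,2,1
3,3,1,1,3
2,2,2,0,0
[6] 1,1,3,2,0
1,0,2,2,3
0,3,3,2,1
3,3,1,1,3
2,2,2,0,0
[7] 1,1,3,2,0
1,0,2,3,3
0,3,3,2,1
3,3,1,1,3
2,2,2,0,0
[8] 1,1,3,3,1
1,0,3,1,0
0,3,3,3,2
3,3,1,1,3
2,2,2,0,0
[9] 1,1,3,3,1
1,0,3,2,0
0,3,3,3,2
3,3,1,1,3
2,2,2,0,0
[10] 1,1,3,3,1
1,0,3,3,0
0,3,3,3,2
3,3,1,1,3
2,2,2,0,0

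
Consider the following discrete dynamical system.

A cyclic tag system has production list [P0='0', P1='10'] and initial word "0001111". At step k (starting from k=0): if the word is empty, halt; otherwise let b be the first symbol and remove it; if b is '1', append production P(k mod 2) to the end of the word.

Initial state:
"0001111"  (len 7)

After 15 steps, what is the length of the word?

k=0  "0001111"  (len 7)
k=1  "001111"  (len 6)
k=2  "01111"  (len 5)
k=3  "1111"  (len 4)
k=4  "11110"  (len 5)
k=5  "11100"  (len 5)
k=6  "110010"  (len 6)
k=7  "100100"  (len 6)
k=8  "0010010"  (len 7)
k=9  "010010"  (len 6)
k=10  "10010"  (len 5)
k=11  "00100"  (len 5)
k=12  "0100"  (len 4)
k=13  "100"  (len 3)
k=14  "0010"  (len 4)
k=15  "010"  (len 3)

3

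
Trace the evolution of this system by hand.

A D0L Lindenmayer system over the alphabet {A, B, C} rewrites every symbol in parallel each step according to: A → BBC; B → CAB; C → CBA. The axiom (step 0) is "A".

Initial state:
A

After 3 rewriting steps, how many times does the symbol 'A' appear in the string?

6

0) A
1) BBC
2) CABCABCBA
3) CBABBCCABCBABBCCABCBACABBBC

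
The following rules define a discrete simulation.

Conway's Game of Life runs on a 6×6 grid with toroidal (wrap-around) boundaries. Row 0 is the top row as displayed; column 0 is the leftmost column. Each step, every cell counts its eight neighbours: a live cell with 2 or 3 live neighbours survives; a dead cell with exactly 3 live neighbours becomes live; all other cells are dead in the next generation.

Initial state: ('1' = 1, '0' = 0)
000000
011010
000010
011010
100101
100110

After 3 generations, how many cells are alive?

t=0: 000000
011010
000010
011010
100101
100110
t=1: 011011
000100
000011
111010
100000
100110
t=2: 111001
101100
111011
110110
101010
101110
t=3: 000000
000000
000000
000000
100000
000010

2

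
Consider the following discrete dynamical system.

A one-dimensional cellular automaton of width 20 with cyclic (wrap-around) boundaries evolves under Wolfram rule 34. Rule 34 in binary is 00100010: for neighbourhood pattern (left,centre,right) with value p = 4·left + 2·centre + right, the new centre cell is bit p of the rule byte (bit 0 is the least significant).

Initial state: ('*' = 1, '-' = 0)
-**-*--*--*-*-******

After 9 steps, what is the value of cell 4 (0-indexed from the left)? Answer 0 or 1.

0

t=0: -**-*--*--*-*-******
t=1: *--*--*--*-*-*------
t=2: --*--*--*-*-*------*
t=3: -*--*--*-*-*------*-
t=4: *--*--*-*-*------*--
t=5: --*--*-*-*------*--*
t=6: -*--*-*-*------*--*-
t=7: *--*-*-*------*--*--
t=8: --*-*-*------*--*--*
t=9: -*-*-*------*--*--*-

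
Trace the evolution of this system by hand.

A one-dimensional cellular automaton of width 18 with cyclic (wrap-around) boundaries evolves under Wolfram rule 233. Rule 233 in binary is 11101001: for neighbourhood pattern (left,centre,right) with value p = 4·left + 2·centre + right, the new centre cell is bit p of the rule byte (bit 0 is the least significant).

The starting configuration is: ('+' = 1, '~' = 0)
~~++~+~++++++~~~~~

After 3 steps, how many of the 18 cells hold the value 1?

k=0  ~~++~+~++++++~~~~~
k=1  +~+++~+++++++~++++
k=2  ++++++++++++++++++
k=3  ++++++++++++++++++

18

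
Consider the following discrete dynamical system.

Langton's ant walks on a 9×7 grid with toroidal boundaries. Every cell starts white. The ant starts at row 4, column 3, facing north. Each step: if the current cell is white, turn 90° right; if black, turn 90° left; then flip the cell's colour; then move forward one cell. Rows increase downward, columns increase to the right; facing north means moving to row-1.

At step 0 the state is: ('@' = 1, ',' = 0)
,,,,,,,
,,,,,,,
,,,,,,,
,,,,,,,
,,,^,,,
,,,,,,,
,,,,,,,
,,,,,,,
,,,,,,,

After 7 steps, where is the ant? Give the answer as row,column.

t=0: ,,,,,,,
,,,,,,,
,,,,,,,
,,,,,,,
,,,^,,,
,,,,,,,
,,,,,,,
,,,,,,,
,,,,,,,
t=1: ,,,,,,,
,,,,,,,
,,,,,,,
,,,,,,,
,,,@>,,
,,,,,,,
,,,,,,,
,,,,,,,
,,,,,,,
t=2: ,,,,,,,
,,,,,,,
,,,,,,,
,,,,,,,
,,,@@,,
,,,,v,,
,,,,,,,
,,,,,,,
,,,,,,,
t=3: ,,,,,,,
,,,,,,,
,,,,,,,
,,,,,,,
,,,@@,,
,,,<@,,
,,,,,,,
,,,,,,,
,,,,,,,
t=4: ,,,,,,,
,,,,,,,
,,,,,,,
,,,,,,,
,,,^@,,
,,,@@,,
,,,,,,,
,,,,,,,
,,,,,,,
t=5: ,,,,,,,
,,,,,,,
,,,,,,,
,,,,,,,
,,<,@,,
,,,@@,,
,,,,,,,
,,,,,,,
,,,,,,,
t=6: ,,,,,,,
,,,,,,,
,,,,,,,
,,^,,,,
,,@,@,,
,,,@@,,
,,,,,,,
,,,,,,,
,,,,,,,
t=7: ,,,,,,,
,,,,,,,
,,,,,,,
,,@>,,,
,,@,@,,
,,,@@,,
,,,,,,,
,,,,,,,
,,,,,,,

3,3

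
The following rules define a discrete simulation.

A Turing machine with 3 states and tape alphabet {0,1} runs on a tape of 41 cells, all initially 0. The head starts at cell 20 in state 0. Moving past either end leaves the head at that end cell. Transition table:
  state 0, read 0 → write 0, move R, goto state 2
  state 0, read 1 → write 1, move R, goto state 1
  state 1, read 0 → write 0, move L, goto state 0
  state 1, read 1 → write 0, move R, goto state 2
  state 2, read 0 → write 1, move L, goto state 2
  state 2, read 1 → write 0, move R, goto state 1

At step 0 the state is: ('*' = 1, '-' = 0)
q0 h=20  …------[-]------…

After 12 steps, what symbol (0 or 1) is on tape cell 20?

1

k=0  q0 h=20  …------[-]------…
k=1  q2 h=21  …------[-]------…
k=2  q2 h=20  …------[-]*-----…
k=3  q2 h=19  …------[-]**----…
k=4  q2 h=18  …------[-]***---…
k=5  q2 h=17  …------[-]****--…
k=6  q2 h=16  …------[-]*****-…
k=7  q2 h=15  …------[-]******…
k=8  q2 h=14  …------[-]******…
k=9  q2 h=13  …------[-]******…
k=10  q2 h=12  …------[-]******…
k=11  q2 h=11  …------[-]******…
k=12  q2 h=10  …------[-]******…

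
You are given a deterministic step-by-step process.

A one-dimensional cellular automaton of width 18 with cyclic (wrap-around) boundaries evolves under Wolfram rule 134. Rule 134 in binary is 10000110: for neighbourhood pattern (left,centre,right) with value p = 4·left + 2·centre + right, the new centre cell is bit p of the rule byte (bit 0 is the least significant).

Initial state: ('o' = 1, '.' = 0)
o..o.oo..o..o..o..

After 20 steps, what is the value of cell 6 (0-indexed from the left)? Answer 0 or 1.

gen 0: o..o.oo..o..o..o..
gen 1: o.oo....oo.oo.oo.o
gen 2: .......o..........
gen 3: ......oo..........
gen 4: .....o............
gen 5: ....oo............
gen 6: ...o..............
gen 7: ..oo..............
gen 8: .o................
gen 9: oo................
gen 10: .................o
gen 11: ................oo
gen 12: ...............o..
gen 13: ..............oo..
gen 14: .............o....
gen 15: ............oo....
gen 16: ...........o......
gen 17: ..........oo......
gen 18: .........o........
gen 19: ........oo........
gen 20: .......o..........

0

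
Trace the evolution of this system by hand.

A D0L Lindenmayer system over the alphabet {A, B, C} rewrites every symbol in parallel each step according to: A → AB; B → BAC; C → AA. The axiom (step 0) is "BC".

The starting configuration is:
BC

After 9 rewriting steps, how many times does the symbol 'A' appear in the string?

2208

step 0: BC
step 1: BACAA
step 2: BACABAAABAB
step 3: BACABAAABBACABABABBACABBAC
step 4: BACABAAABBACABABABBACBACABAAABBACABBACABBACBACABAAABBACBACABAA
step 5: BACABAAABBACABABABBACBACABAAABBACABBACABBACBACABAABACABAAA…AAABBACBACABAABACABAAABBACABABABBACBACABAABACABAAABBACABAB  (len 146)
step 6: BACABAAABBACABABABBACBACABAAABBACABBACABBACBACABAABACABAAA…ABAABACABAAABBACABABBACABAAABBACABABABBACBACABAAABBACABBAC  (len 344)
step 7: BACABAAABBACABABABBACBACABAAABBACABBACABBACBACABAABACABAAA…CABBACABBACBACABAABACABAAABBACABABABBACBACABAAABBACBACABAA  (len 812)
step 8: BACABAAABBACABABABBACBACABAAABBACABBACABBACBACABAABACABAAA…ACABBACBACABAABACABAAABBACABABABBACBACABAABACABAAABBACABAB  (len 1916)
step 9: BACABAAABBACABABABBACBACABAAABBACABBACABBACBACABAABACABAAA…ABAABACABAAABBACABABBACABAAABBACABABABBACBACABAAABBACABBAC  (len 4520)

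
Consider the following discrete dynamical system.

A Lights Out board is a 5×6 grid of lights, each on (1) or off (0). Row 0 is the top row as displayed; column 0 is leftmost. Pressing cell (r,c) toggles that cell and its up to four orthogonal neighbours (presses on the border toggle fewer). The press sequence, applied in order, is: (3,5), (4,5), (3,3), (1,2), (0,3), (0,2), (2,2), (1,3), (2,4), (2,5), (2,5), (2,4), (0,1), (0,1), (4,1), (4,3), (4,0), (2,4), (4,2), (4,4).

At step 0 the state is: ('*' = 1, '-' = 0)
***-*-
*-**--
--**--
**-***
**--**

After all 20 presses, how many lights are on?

15

0) ***-*-
*-**--
--**--
**-***
**--**
1) ***-*-
*-**--
--**-*
**-*--
**--*-
2) ***-*-
*-**--
--**-*
**-*-*
**---*
3) ***-*-
*-**--
--*--*
***-**
**-*-*
4) **--*-
**----
-----*
***-**
**-*-*
5) ****--
**-*--
-----*
***-**
**-*-*
6) *-----
****--
-----*
***-**
**-*-*
7) *-----
**-*--
-***-*
**--**
**-*-*
8) *--*--
***-*-
-**--*
**--**
**-*-*
9) *--*--
***---
-****-
**---*
**-*-*
10) *--*--
***--*
-***-*
**----
**-*-*
11) *--*--
***---
-****-
**---*
**-*-*
12) *--*--
***-*-
-**--*
**--**
**-*-*
13) -***--
*-*-*-
-**--*
**--**
**-*-*
14) *--*--
***-*-
-**--*
**--**
**-*-*
15) *--*--
***-*-
-**--*
*---**
--**-*
16) *--*--
***-*-
-**--*
*--***
----**
17) *--*--
***-*-
-**--*
---***
**--**
18) *--*--
***---
-****-
---*-*
**--**
19) *--*--
***---
-****-
--**-*
*-****
20) *--*--
***---
-****-
--****
*-*---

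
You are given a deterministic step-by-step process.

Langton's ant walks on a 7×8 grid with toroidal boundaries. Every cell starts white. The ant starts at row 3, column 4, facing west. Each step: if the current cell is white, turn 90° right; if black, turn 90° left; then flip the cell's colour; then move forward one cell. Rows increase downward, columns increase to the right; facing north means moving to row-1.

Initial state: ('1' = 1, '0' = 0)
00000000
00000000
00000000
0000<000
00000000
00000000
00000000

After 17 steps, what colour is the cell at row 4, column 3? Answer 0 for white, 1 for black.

1

0) 00000000
00000000
00000000
0000<000
00000000
00000000
00000000
1) 00000000
00000000
0000^000
00001000
00000000
00000000
00000000
2) 00000000
00000000
00001>00
00001000
00000000
00000000
00000000
3) 00000000
00000000
00001100
00001v00
00000000
00000000
00000000
4) 00000000
00000000
00001100
0000<100
00000000
00000000
00000000
5) 00000000
00000000
00001100
00000100
0000v000
00000000
00000000
6) 00000000
00000000
00001100
00000100
000<1000
00000000
00000000
7) 00000000
00000000
00001100
000^0100
00011000
00000000
00000000
8) 00000000
00000000
00001100
0001>100
00011000
00000000
00000000
9) 00000000
00000000
00001100
00011100
0001v000
00000000
00000000
10) 00000000
00000000
00001100
00011100
00010>00
00000000
00000000
11) 00000000
00000000
00001100
00011100
00010100
00000v00
00000000
12) 00000000
00000000
00001100
00011100
00010100
0000<100
00000000
13) 00000000
00000000
00001100
00011100
0001^100
00001100
00000000
14) 00000000
00000000
00001100
00011100
00011>00
00001100
00000000
15) 00000000
00000000
00001100
00011^00
00011000
00001100
00000000
16) 00000000
00000000
00001100
0001<000
00011000
00001100
00000000
17) 00000000
00000000
00001100
00010000
0001v000
00001100
00000000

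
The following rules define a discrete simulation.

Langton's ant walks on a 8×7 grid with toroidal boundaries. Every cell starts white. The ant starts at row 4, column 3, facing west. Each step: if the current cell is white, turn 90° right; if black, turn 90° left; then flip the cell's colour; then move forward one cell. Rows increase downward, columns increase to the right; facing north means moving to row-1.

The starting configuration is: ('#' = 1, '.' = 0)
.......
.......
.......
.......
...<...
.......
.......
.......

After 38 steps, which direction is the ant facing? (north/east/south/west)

west

k=0  .......
.......
.......
.......
...<...
.......
.......
.......
k=1  .......
.......
.......
...^...
...#...
.......
.......
.......
k=2  .......
.......
.......
...#>..
...#...
.......
.......
.......
k=3  .......
.......
.......
...##..
...#v..
.......
.......
.......
k=4  .......
.......
.......
...##..
...<#..
.......
.......
.......
k=5  .......
.......
.......
...##..
....#..
...v...
.......
.......
k=6  .......
.......
.......
...##..
....#..
..<#...
.......
.......
k=7  .......
.......
.......
...##..
..^.#..
..##...
.......
.......
k=8  .......
.......
.......
...##..
..#>#..
..##...
.......
.......
k=9  .......
.......
.......
...##..
..###..
..#v...
.......
.......
k=10  .......
.......
.......
...##..
..###..
..#.>..
.......
.......
k=11  .......
.......
.......
...##..
..###..
..#.#..
....v..
.......
k=12  .......
.......
.......
...##..
..###..
..#.#..
...<#..
.......
k=13  .......
.......
.......
...##..
..###..
..#^#..
...##..
.......
k=14  .......
.......
.......
...##..
..###..
..##>..
...##..
.......
k=15  .......
.......
.......
...##..
..##^..
..##...
...##..
.......
k=16  .......
.......
.......
...##..
..#<...
..##...
...##..
.......
k=17  .......
.......
.......
...##..
..#....
..#v...
...##..
.......
k=18  .......
.......
.......
...##..
..#....
..#.>..
...##..
.......
k=19  .......
.......
.......
...##..
..#....
..#.#..
...#v..
.......
k=20  .......
.......
.......
...##..
..#....
..#.#..
...#.>.
.......
k=21  .......
.......
.......
...##..
..#....
..#.#..
...#.#.
.....v.
k=22  .......
.......
.......
...##..
..#....
..#.#..
...#.#.
....<#.
k=23  .......
.......
.......
...##..
..#....
..#.#..
...#^#.
....##.
k=24  .......
.......
.......
...##..
..#....
..#.#..
...##>.
....##.
k=25  .......
.......
.......
...##..
..#....
..#.#^.
...##..
....##.
k=26  .......
.......
.......
...##..
..#....
..#.##>
...##..
....##.
k=27  .......
.......
.......
...##..
..#....
..#.###
...##.v
....##.
k=28  .......
.......
.......
...##..
..#....
..#.###
...##<#
....##.
k=29  .......
.......
.......
...##..
..#....
..#.#^#
...####
....##.
k=30  .......
.......
.......
...##..
..#....
..#.<.#
...####
....##.
k=31  .......
.......
.......
...##..
..#....
..#...#
...#v##
....##.
k=32  .......
.......
.......
...##..
..#....
..#...#
...#.>#
....##.
k=33  .......
.......
.......
...##..
..#....
..#..^#
...#..#
....##.
k=34  .......
.......
.......
...##..
..#....
..#..#>
...#..#
....##.
k=35  .......
.......
.......
...##..
..#...^
..#..#.
...#..#
....##.
k=36  .......
.......
.......
...##..
>.#...#
..#..#.
...#..#
....##.
k=37  .......
.......
.......
...##..
#.#...#
v.#..#.
...#..#
....##.
k=38  .......
.......
.......
...##..
#.#...#
#.#..#<
...#..#
....##.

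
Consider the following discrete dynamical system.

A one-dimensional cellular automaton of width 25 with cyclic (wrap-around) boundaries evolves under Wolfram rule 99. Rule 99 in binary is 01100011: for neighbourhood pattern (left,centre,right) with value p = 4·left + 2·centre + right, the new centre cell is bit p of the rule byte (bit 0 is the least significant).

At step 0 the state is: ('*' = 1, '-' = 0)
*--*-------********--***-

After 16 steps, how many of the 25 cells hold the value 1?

k=0  *--*-------********--***-
k=1  --*--******-------*-*--**
k=2  -*--*-----*-******-*--*-*
k=3  *--*--****-*-----**--*-*-
k=4  --*--*---**--****-*-*-*-*
k=5  -*--*--**-*-*---**-*-*-*-
k=6  *--*--*-**-*--**-**-*-*--
k=7  --*--*-*-**--*-**-**-*--*
k=8  -*--*-*-*-*-*-*-**-**--*-
k=9  *--*-*-*-*-*-*-*-**-*-*--
k=10  --*-*-*-*-*-*-*-*-**-*--*
k=11  -*-*-*-*-*-*-*-*-*-**--*-
k=12  *-*-*-*-*-*-*-*-*-*-*-*--
k=13  -*-*-*-*-*-*-*-*-*-*-*--*
k=14  *-*-*-*-*-*-*-*-*-*-*--*-
k=15  -*-*-*-*-*-*-*-*-*-*--*-*
k=16  *-*-*-*-*-*-*-*-*-*--*-*-

12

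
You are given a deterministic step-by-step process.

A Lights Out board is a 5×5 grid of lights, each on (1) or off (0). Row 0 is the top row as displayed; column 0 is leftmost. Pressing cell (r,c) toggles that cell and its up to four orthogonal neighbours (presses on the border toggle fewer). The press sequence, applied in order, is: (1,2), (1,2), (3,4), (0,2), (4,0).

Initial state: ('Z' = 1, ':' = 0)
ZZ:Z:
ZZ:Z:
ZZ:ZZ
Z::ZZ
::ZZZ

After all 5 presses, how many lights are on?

gen 0: ZZ:Z:
ZZ:Z:
ZZ:ZZ
Z::ZZ
::ZZZ
gen 1: ZZZZ:
Z:Z::
ZZZZZ
Z::ZZ
::ZZZ
gen 2: ZZ:Z:
ZZ:Z:
ZZ:ZZ
Z::ZZ
::ZZZ
gen 3: ZZ:Z:
ZZ:Z:
ZZ:Z:
Z::::
::ZZ:
gen 4: Z:Z::
ZZZZ:
ZZ:Z:
Z::::
::ZZ:
gen 5: Z:Z::
ZZZZ:
ZZ:Z:
:::::
ZZZZ:

13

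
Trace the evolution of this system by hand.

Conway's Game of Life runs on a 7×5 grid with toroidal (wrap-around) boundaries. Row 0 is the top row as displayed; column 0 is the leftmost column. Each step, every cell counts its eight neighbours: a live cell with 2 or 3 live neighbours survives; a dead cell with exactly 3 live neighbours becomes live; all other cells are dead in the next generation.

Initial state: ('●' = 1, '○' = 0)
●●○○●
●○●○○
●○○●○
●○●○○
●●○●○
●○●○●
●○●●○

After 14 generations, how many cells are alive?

3

k=0  ●●○○●
●○●○○
●○○●○
●○●○○
●●○●○
●○●○●
●○●●○
k=1  ○○○○○
○○●●○
●○●●○
●○●●○
○○○●○
○○○○○
○○●○○
k=2  ○○●●○
○●●●●
○○○○○
○○○○○
○○●●●
○○○○○
○○○○○
k=3  ○●○○●
○●○○●
○○●●○
○○○●○
○○○●○
○○○●○
○○○○○
k=4  ○○○○○
○●○○●
○○●●●
○○○●●
○○●●●
○○○○○
○○○○○
k=5  ○○○○○
●○●○●
○○●○○
●○○○○
○○●○●
○○○●○
○○○○○
k=6  ○○○○○
○●○●○
●○○●●
○●○●○
○○○●●
○○○●○
○○○○○
k=7  ○○○○○
●○●●○
●●○●○
○○○○○
○○○●●
○○○●●
○○○○○
k=8  ○○○○○
●○●●○
●●○●○
●○●●○
○○○●●
○○○●●
○○○○○
k=9  ○○○○○
●○●●○
●○○○○
●○○○○
●○○○○
○○○●●
○○○○○
k=10  ○○○○○
○●○○●
●○○○○
●●○○●
●○○○○
○○○○●
○○○○○
k=11  ○○○○○
●○○○○
○○○○○
○●○○●
○●○○○
○○○○○
○○○○○
k=12  ○○○○○
○○○○○
●○○○○
●○○○○
●○○○○
○○○○○
○○○○○
k=13  ○○○○○
○○○○○
○○○○○
●●○○●
○○○○○
○○○○○
○○○○○
k=14  ○○○○○
○○○○○
●○○○○
●○○○○
●○○○○
○○○○○
○○○○○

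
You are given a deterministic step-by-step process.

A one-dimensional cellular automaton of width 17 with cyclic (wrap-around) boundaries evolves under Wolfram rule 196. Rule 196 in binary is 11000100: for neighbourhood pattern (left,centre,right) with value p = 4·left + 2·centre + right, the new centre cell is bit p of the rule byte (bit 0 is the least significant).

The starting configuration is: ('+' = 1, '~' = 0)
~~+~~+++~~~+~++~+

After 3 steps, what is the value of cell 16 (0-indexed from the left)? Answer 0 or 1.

1

k=0  ~~+~~+++~~~+~++~+
k=1  ~~+~~~++~~~+~~+~+
k=2  ~~+~~~~+~~~+~~+~+
k=3  ~~+~~~~+~~~+~~+~+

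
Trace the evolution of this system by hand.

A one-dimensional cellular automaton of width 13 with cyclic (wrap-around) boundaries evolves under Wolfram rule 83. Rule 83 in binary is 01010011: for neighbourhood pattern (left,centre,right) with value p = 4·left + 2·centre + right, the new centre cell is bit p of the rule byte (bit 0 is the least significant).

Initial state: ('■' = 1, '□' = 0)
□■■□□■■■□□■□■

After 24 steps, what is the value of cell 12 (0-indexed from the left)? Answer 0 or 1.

1

step 0: □■■□□■■■□□■□■
step 1: □□■■■□□■■■□□□
step 2: ■■□□■■■□□■■■■
step 3: □■■■□□■■■□□□□
step 4: ■□□■■■□□■■■■■
step 5: ■■■□□■■■□□□□□
step 6: □□■■■□□■■■■■■
step 7: ■■□□■■■□□□□□■
step 8: □■■■□□■■■■■■□
step 9: ■□□■■■□□□□□■■
step 10: ■■■□□■■■■■■□□
step 11: □□■■■□□□□□■■■
step 12: ■■□□■■■■■■□□■
step 13: □■■■□□□□□■■■□
step 14: ■□□■■■■■■□□■■
step 15: ■■■□□□□□■■■□□
step 16: □□■■■■■■□□■■■
step 17: ■■□□□□□■■■□□■
step 18: □■■■■■■□□■■■□
step 19: ■□□□□□■■■□□■■
step 20: ■■■■■■□□■■■□□
step 21: □□□□□■■■□□■■■
step 22: ■■■■■□□■■■□□■
step 23: □□□□■■■□□■■■□
step 24: ■■■■□□■■■□□■■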